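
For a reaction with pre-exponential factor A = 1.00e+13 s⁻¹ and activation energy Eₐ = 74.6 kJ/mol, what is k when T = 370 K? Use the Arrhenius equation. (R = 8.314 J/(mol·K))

2.94e+02 s⁻¹

Step 1: Use the Arrhenius equation: k = A × exp(-Eₐ/RT)
Step 2: Convert Eₐ to J/mol: 74.6 kJ/mol = 74600 J/mol
Step 3: Calculate the exponent: -Eₐ/(RT) = -74600/(8.314 × 370) = -24.25086
Step 4: k = 1.00e+13 × exp(-24.25086)
Step 5: k = 1.00e+13 × 2.93755e-11 = 2.9375e+02 s⁻¹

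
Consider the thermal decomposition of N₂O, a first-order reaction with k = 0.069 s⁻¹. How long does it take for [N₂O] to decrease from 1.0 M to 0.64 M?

6.468 s

Step 1: For first-order: t = ln([N₂O]₀/[N₂O])/k
Step 2: t = ln(1.0/0.64)/0.069
Step 3: t = ln(1.562)/0.069
Step 4: t = 0.4463/0.069 = 6.468 s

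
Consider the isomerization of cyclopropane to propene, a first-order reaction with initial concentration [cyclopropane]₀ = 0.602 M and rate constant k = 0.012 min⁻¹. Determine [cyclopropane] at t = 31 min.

0.415 M

Step 1: For a first-order reaction: [cyclopropane] = [cyclopropane]₀ × e^(-kt)
Step 2: [cyclopropane] = 0.602 × e^(-0.012 × 31)
Step 3: [cyclopropane] = 0.602 × e^(-0.372)
Step 4: [cyclopropane] = 0.602 × 0.689354 = 0.415 M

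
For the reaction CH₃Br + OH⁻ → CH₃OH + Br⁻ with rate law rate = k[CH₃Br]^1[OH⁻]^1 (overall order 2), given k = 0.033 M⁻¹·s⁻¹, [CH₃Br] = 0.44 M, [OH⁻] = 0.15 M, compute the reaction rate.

0.002178 M/s

Step 1: The rate law is rate = k[CH₃Br]^1[OH⁻]^1, overall order = 1+1 = 2
Step 2: Substitute values: rate = 0.033 × (0.44)^1 × (0.15)^1
Step 3: rate = 0.033 × 0.44 × 0.15 = 0.002178 M/s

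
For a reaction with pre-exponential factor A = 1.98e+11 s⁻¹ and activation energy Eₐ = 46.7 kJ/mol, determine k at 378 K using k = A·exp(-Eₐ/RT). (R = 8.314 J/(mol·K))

6.97e+04 s⁻¹

Step 1: Use the Arrhenius equation: k = A × exp(-Eₐ/RT)
Step 2: Convert Eₐ to J/mol: 46.7 kJ/mol = 46700 J/mol
Step 3: Calculate the exponent: -Eₐ/(RT) = -46700/(8.314 × 378) = -14.85987
Step 4: k = 1.98e+11 × exp(-14.85987)
Step 5: k = 1.98e+11 × 3.51917e-07 = 6.9680e+04 s⁻¹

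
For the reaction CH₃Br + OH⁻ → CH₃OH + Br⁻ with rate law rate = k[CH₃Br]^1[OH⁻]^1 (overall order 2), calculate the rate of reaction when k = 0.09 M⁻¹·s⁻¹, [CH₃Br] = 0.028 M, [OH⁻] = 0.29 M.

0.0007308 M/s

Step 1: The rate law is rate = k[CH₃Br]^1[OH⁻]^1, overall order = 1+1 = 2
Step 2: Substitute values: rate = 0.09 × (0.028)^1 × (0.29)^1
Step 3: rate = 0.09 × 0.028 × 0.29 = 0.0007308 M/s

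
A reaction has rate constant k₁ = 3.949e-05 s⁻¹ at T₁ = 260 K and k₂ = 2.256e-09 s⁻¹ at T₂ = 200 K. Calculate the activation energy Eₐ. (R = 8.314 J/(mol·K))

70.4 kJ/mol

Step 1: Use the two-temperature Arrhenius form: ln(k₂/k₁) = -Eₐ/R × (1/T₂ - 1/T₁)
Step 2: ln(k₂/k₁) = ln(2.256e-09/3.949e-05) = ln(5.71284e-05) = -9.77021
Step 3: 1/T₂ - 1/T₁ = 1/200 - 1/260 = 1.153846e-03 K⁻¹
Step 4: Eₐ = -R × ln(k₂/k₁) / (1/T₂ - 1/T₁) = -8.314 × -9.77021 / 1.153846e-03
Step 5: Eₐ = 7.0399e+04 J/mol = 70.4 kJ/mol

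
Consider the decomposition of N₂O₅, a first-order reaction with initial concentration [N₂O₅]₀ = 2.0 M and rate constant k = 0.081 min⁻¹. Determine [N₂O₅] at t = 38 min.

0.0921 M

Step 1: For a first-order reaction: [N₂O₅] = [N₂O₅]₀ × e^(-kt)
Step 2: [N₂O₅] = 2.0 × e^(-0.081 × 38)
Step 3: [N₂O₅] = 2.0 × e^(-3.078)
Step 4: [N₂O₅] = 2.0 × 0.0460513 = 0.0921 M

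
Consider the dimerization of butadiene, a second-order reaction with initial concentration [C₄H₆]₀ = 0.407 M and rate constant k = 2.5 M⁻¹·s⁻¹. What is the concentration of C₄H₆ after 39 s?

0.01 M

Step 1: For a second-order reaction: 1/[C₄H₆] = 1/[C₄H₆]₀ + kt
Step 2: 1/[C₄H₆] = 1/0.407 + 2.5 × 39
Step 3: 1/[C₄H₆] = 2.457 + 97.5 = 99.96
Step 4: [C₄H₆] = 1/99.96 = 0.01 M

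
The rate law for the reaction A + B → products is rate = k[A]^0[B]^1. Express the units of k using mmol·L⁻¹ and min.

min⁻¹

Step 1: Overall order = 0 + 1 = 1.
Step 2: rate has units mmol·L⁻¹·min⁻¹; [A]^0[B]^1 has units (mmol·L⁻¹)^1.
Step 3: k = rate/([A]^0[B]^1), so units of k = (mmol·L⁻¹)^(1-1)·min⁻¹ = min⁻¹.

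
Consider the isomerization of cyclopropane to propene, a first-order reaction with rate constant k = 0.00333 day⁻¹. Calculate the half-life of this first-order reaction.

208.2 day

Step 1: For a first-order reaction, t₁/₂ = ln(2)/k
Step 2: t₁/₂ = ln(2)/0.00333
Step 3: t₁/₂ = 0.6931/0.00333 = 208.2 day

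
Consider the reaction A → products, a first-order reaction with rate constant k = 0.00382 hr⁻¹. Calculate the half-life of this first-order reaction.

181.5 hr

Step 1: For a first-order reaction, t₁/₂ = ln(2)/k
Step 2: t₁/₂ = ln(2)/0.00382
Step 3: t₁/₂ = 0.6931/0.00382 = 181.5 hr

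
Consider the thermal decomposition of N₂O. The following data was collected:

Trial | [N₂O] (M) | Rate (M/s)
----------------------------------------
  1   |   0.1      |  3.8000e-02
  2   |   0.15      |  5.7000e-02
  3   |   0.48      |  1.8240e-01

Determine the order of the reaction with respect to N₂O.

first order (1)

Step 1: Compare trials to find order n where rate₂/rate₁ = ([N₂O]₂/[N₂O]₁)^n
Step 2: rate₂/rate₁ = 5.7000e-02/3.8000e-02 = 1.5
Step 3: [N₂O]₂/[N₂O]₁ = 0.15/0.1 = 1.5
Step 4: n = ln(1.5)/ln(1.5) = 1.00 ≈ 1
Step 5: The reaction is first order in N₂O.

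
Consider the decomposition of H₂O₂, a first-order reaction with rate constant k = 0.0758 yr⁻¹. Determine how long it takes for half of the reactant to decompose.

9.144 yr

Step 1: For a first-order reaction, t₁/₂ = ln(2)/k
Step 2: t₁/₂ = ln(2)/0.0758
Step 3: t₁/₂ = 0.6931/0.0758 = 9.144 yr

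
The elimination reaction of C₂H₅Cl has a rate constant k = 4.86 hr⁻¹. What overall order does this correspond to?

first order (1)

Step 1: The units of k for an nth-order reaction are (concentration)^(1-n)·(time)⁻¹.
Step 2: Here k has units hr⁻¹, so the concentration exponent is 0.
Step 3: 1 - n = 0 ⇒ n = 1. The reaction is first order.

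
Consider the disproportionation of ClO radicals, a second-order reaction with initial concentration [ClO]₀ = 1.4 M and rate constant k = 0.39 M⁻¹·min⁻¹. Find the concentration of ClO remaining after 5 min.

0.3753 M

Step 1: For a second-order reaction: 1/[ClO] = 1/[ClO]₀ + kt
Step 2: 1/[ClO] = 1/1.4 + 0.39 × 5
Step 3: 1/[ClO] = 0.7143 + 1.95 = 2.664
Step 4: [ClO] = 1/2.664 = 0.3753 M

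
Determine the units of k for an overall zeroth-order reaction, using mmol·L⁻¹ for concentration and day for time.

mmol·L⁻¹·day⁻¹

Step 1: For overall order n, rate = k × (concentration)^n.
Step 2: Rate has units mmol·L⁻¹·day⁻¹; concentration term has units (mmol·L⁻¹)^0.
Step 3: k = rate / (concentration)^n, so units of k = (mmol·L⁻¹)^(1-0)·day⁻¹ = mmol·L⁻¹·day⁻¹.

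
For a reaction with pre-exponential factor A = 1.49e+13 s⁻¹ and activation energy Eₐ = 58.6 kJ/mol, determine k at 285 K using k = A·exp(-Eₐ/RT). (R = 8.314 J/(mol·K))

2.71e+02 s⁻¹

Step 1: Use the Arrhenius equation: k = A × exp(-Eₐ/RT)
Step 2: Convert Eₐ to J/mol: 58.6 kJ/mol = 58600 J/mol
Step 3: Calculate the exponent: -Eₐ/(RT) = -58600/(8.314 × 285) = -24.73106
Step 4: k = 1.49e+13 × exp(-24.73106)
Step 5: k = 1.49e+13 × 1.81734e-11 = 2.7078e+02 s⁻¹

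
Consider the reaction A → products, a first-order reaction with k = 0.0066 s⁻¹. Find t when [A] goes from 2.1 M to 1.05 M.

105 s

Step 1: For first-order: t = ln([A]₀/[A])/k
Step 2: t = ln(2.1/1.05)/0.0066
Step 3: t = ln(2)/0.0066
Step 4: t = 0.6931/0.0066 = 105 s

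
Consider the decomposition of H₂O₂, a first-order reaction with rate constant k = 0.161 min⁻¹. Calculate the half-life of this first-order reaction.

4.305 min

Step 1: For a first-order reaction, t₁/₂ = ln(2)/k
Step 2: t₁/₂ = ln(2)/0.161
Step 3: t₁/₂ = 0.6931/0.161 = 4.305 min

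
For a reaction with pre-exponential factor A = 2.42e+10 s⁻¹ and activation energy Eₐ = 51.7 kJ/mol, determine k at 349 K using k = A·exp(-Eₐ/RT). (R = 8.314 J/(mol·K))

4.42e+02 s⁻¹

Step 1: Use the Arrhenius equation: k = A × exp(-Eₐ/RT)
Step 2: Convert Eₐ to J/mol: 51.7 kJ/mol = 51700 J/mol
Step 3: Calculate the exponent: -Eₐ/(RT) = -51700/(8.314 × 349) = -17.81784
Step 4: k = 2.42e+10 × exp(-17.81784)
Step 5: k = 2.42e+10 × 1.82730e-08 = 4.4221e+02 s⁻¹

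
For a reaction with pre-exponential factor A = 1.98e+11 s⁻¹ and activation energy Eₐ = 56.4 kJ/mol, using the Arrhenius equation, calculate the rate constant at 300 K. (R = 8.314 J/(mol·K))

2.99e+01 s⁻¹

Step 1: Use the Arrhenius equation: k = A × exp(-Eₐ/RT)
Step 2: Convert Eₐ to J/mol: 56.4 kJ/mol = 56400 J/mol
Step 3: Calculate the exponent: -Eₐ/(RT) = -56400/(8.314 × 300) = -22.61246
Step 4: k = 1.98e+11 × exp(-22.61246)
Step 5: k = 1.98e+11 × 1.51194e-10 = 2.9936e+01 s⁻¹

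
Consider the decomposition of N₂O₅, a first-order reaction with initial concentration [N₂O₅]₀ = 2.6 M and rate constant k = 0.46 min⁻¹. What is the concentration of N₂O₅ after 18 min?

0.0006592 M

Step 1: For a first-order reaction: [N₂O₅] = [N₂O₅]₀ × e^(-kt)
Step 2: [N₂O₅] = 2.6 × e^(-0.46 × 18)
Step 3: [N₂O₅] = 2.6 × e^(-8.28)
Step 4: [N₂O₅] = 2.6 × 0.000253537 = 0.0006592 M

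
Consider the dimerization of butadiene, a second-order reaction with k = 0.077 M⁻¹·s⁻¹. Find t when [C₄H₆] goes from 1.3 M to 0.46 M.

18.24 s

Step 1: For second-order: t = (1/[C₄H₆] - 1/[C₄H₆]₀)/k
Step 2: t = (1/0.46 - 1/1.3)/0.077
Step 3: t = (2.174 - 0.7692)/0.077
Step 4: t = 1.405/0.077 = 18.24 s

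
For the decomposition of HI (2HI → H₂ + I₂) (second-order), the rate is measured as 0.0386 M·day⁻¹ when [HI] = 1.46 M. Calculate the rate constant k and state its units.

0.01811 M⁻¹·day⁻¹

Step 1: rate = k[HI]^2, so k = rate / [HI]^2.
Step 2: k = 0.0386 / (1.46)^2 = 0.0386 / 2.132.
Step 3: k = 0.01811 M⁻¹·day⁻¹.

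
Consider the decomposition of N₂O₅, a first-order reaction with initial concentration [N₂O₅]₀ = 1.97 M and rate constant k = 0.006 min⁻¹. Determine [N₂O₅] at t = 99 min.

1.088 M

Step 1: For a first-order reaction: [N₂O₅] = [N₂O₅]₀ × e^(-kt)
Step 2: [N₂O₅] = 1.97 × e^(-0.006 × 99)
Step 3: [N₂O₅] = 1.97 × e^(-0.594)
Step 4: [N₂O₅] = 1.97 × 0.552114 = 1.088 M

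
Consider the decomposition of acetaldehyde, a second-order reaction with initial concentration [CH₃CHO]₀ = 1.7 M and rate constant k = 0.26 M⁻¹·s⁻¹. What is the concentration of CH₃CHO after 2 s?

0.9023 M

Step 1: For a second-order reaction: 1/[CH₃CHO] = 1/[CH₃CHO]₀ + kt
Step 2: 1/[CH₃CHO] = 1/1.7 + 0.26 × 2
Step 3: 1/[CH₃CHO] = 0.5882 + 0.52 = 1.108
Step 4: [CH₃CHO] = 1/1.108 = 0.9023 M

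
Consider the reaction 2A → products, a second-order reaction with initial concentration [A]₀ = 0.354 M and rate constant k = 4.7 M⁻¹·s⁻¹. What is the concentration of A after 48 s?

0.004378 M

Step 1: For a second-order reaction: 1/[A] = 1/[A]₀ + kt
Step 2: 1/[A] = 1/0.354 + 4.7 × 48
Step 3: 1/[A] = 2.825 + 225.6 = 228.4
Step 4: [A] = 1/228.4 = 0.004378 M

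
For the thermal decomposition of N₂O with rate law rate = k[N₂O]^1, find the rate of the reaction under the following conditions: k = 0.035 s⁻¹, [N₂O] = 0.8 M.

0.028 M/s

Step 1: Identify the rate law: rate = k[N₂O]^1
Step 2: Substitute values: rate = 0.035 × (0.8)^1
Step 3: Calculate: rate = 0.035 × 0.8 = 0.028 M/s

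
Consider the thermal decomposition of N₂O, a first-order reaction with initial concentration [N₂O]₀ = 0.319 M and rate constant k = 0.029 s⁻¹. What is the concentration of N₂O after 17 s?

0.1948 M

Step 1: For a first-order reaction: [N₂O] = [N₂O]₀ × e^(-kt)
Step 2: [N₂O] = 0.319 × e^(-0.029 × 17)
Step 3: [N₂O] = 0.319 × e^(-0.493)
Step 4: [N₂O] = 0.319 × 0.610791 = 0.1948 M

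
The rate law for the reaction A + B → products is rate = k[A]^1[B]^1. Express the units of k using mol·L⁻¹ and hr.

(mol·L⁻¹)⁻¹·hr⁻¹

Step 1: Overall order = 1 + 1 = 2.
Step 2: rate has units mol·L⁻¹·hr⁻¹; [A]^1[B]^1 has units (mol·L⁻¹)^2.
Step 3: k = rate/([A]^1[B]^1), so units of k = (mol·L⁻¹)^(1-2)·hr⁻¹ = (mol·L⁻¹)⁻¹·hr⁻¹.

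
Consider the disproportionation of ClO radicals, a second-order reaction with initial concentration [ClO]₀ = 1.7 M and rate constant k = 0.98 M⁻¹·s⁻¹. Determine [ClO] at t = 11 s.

0.08796 M

Step 1: For a second-order reaction: 1/[ClO] = 1/[ClO]₀ + kt
Step 2: 1/[ClO] = 1/1.7 + 0.98 × 11
Step 3: 1/[ClO] = 0.5882 + 10.78 = 11.37
Step 4: [ClO] = 1/11.37 = 0.08796 M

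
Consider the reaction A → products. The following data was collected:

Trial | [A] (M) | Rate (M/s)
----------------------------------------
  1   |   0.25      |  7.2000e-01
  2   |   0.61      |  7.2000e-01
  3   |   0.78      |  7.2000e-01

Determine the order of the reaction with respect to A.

zeroth order (0)

Step 1: Compare trials - when concentration changes, rate stays constant.
Step 2: rate₂/rate₁ = 7.2000e-01/7.2000e-01 = 1
Step 3: [A]₂/[A]₁ = 0.61/0.25 = 2.44
Step 4: Since rate ratio ≈ (conc ratio)^0, the reaction is zeroth order.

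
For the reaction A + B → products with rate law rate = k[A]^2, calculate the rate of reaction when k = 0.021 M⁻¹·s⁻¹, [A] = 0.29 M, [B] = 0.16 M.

0.001766 M/s

Step 1: The rate law is rate = k[A]^2
Step 2: Note that the rate does not depend on [B] (zero order in B).
Step 3: rate = 0.021 × (0.29)^2 = 0.0017661 M/s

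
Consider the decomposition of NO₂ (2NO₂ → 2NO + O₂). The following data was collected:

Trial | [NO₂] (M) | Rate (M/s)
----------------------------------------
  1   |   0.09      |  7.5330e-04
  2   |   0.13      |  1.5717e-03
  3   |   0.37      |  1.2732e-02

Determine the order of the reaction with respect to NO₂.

second order (2)

Step 1: Compare trials to find order n where rate₂/rate₁ = ([NO₂]₂/[NO₂]₁)^n
Step 2: rate₂/rate₁ = 1.5717e-03/7.5330e-04 = 2.086
Step 3: [NO₂]₂/[NO₂]₁ = 0.13/0.09 = 1.444
Step 4: n = ln(2.086)/ln(1.444) = 2.00 ≈ 2
Step 5: The reaction is second order in NO₂.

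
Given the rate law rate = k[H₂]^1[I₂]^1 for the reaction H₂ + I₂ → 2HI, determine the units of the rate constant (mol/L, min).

(mol/L)⁻¹·min⁻¹

Step 1: Overall order = 1 + 1 = 2.
Step 2: rate has units mol/L·min⁻¹; [H₂]^1[I₂]^1 has units (mol/L)^2.
Step 3: k = rate/([H₂]^1[I₂]^1), so units of k = (mol/L)^(1-2)·min⁻¹ = (mol/L)⁻¹·min⁻¹.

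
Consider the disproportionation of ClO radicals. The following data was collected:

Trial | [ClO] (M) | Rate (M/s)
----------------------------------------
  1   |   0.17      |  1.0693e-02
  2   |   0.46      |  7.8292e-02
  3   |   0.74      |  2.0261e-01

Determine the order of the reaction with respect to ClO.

second order (2)

Step 1: Compare trials to find order n where rate₂/rate₁ = ([ClO]₂/[ClO]₁)^n
Step 2: rate₂/rate₁ = 7.8292e-02/1.0693e-02 = 7.322
Step 3: [ClO]₂/[ClO]₁ = 0.46/0.17 = 2.706
Step 4: n = ln(7.322)/ln(2.706) = 2.00 ≈ 2
Step 5: The reaction is second order in ClO.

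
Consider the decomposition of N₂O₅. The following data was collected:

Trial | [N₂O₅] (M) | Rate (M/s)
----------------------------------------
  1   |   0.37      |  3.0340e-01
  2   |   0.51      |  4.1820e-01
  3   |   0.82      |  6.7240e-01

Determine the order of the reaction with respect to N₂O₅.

first order (1)

Step 1: Compare trials to find order n where rate₂/rate₁ = ([N₂O₅]₂/[N₂O₅]₁)^n
Step 2: rate₂/rate₁ = 4.1820e-01/3.0340e-01 = 1.378
Step 3: [N₂O₅]₂/[N₂O₅]₁ = 0.51/0.37 = 1.378
Step 4: n = ln(1.378)/ln(1.378) = 1.00 ≈ 1
Step 5: The reaction is first order in N₂O₅.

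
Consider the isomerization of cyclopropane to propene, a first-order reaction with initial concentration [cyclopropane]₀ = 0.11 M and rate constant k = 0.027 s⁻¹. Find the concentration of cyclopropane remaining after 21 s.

0.06239 M

Step 1: For a first-order reaction: [cyclopropane] = [cyclopropane]₀ × e^(-kt)
Step 2: [cyclopropane] = 0.11 × e^(-0.027 × 21)
Step 3: [cyclopropane] = 0.11 × e^(-0.567)
Step 4: [cyclopropane] = 0.11 × 0.567225 = 0.06239 M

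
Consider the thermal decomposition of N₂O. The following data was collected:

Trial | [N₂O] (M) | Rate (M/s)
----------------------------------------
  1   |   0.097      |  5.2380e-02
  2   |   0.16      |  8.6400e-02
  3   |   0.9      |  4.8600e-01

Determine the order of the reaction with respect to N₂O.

first order (1)

Step 1: Compare trials to find order n where rate₂/rate₁ = ([N₂O]₂/[N₂O]₁)^n
Step 2: rate₂/rate₁ = 8.6400e-02/5.2380e-02 = 1.649
Step 3: [N₂O]₂/[N₂O]₁ = 0.16/0.097 = 1.649
Step 4: n = ln(1.649)/ln(1.649) = 1.00 ≈ 1
Step 5: The reaction is first order in N₂O.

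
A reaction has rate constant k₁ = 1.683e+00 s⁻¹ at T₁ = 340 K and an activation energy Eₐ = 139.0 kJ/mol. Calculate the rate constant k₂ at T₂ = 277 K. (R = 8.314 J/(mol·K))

2.339e-05 s⁻¹

Step 1: Use the two-temperature Arrhenius form: ln(k₂/k₁) = -Eₐ/R × (1/T₂ - 1/T₁)
Step 2: Convert Eₐ to J/mol: 139.0 kJ/mol = 139000 J/mol
Step 3: 1/T₂ - 1/T₁ = 1/277 - 1/340 = 6.689318e-04 K⁻¹
Step 4: ln(k₂/k₁) = -139000/8.314 × 6.689318e-04 = -11.18373
Step 5: k₂ = k₁ × exp(-11.18373) = 1.683e+00 × 1.38985e-05 = 2.339e-05 s⁻¹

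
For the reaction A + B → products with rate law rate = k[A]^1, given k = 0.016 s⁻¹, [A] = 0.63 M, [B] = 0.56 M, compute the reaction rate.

0.01008 M/s

Step 1: The rate law is rate = k[A]^1
Step 2: Note that the rate does not depend on [B] (zero order in B).
Step 3: rate = 0.016 × (0.63)^1 = 0.01008 M/s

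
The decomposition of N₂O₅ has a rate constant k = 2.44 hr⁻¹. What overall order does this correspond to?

first order (1)

Step 1: The units of k for an nth-order reaction are (concentration)^(1-n)·(time)⁻¹.
Step 2: Here k has units hr⁻¹, so the concentration exponent is 0.
Step 3: 1 - n = 0 ⇒ n = 1. The reaction is first order.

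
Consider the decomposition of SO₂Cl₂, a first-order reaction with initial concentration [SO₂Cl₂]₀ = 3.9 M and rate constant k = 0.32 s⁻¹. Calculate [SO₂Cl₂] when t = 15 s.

0.0321 M

Step 1: For a first-order reaction: [SO₂Cl₂] = [SO₂Cl₂]₀ × e^(-kt)
Step 2: [SO₂Cl₂] = 3.9 × e^(-0.32 × 15)
Step 3: [SO₂Cl₂] = 3.9 × e^(-4.8)
Step 4: [SO₂Cl₂] = 3.9 × 0.00822975 = 0.0321 M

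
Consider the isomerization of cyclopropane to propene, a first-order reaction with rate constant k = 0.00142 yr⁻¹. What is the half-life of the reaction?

488.1 yr

Step 1: For a first-order reaction, t₁/₂ = ln(2)/k
Step 2: t₁/₂ = ln(2)/0.00142
Step 3: t₁/₂ = 0.6931/0.00142 = 488.1 yr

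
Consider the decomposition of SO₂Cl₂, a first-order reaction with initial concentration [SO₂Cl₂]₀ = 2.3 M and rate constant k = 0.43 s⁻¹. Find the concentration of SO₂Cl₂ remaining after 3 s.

0.6331 M

Step 1: For a first-order reaction: [SO₂Cl₂] = [SO₂Cl₂]₀ × e^(-kt)
Step 2: [SO₂Cl₂] = 2.3 × e^(-0.43 × 3)
Step 3: [SO₂Cl₂] = 2.3 × e^(-1.29)
Step 4: [SO₂Cl₂] = 2.3 × 0.275271 = 0.6331 M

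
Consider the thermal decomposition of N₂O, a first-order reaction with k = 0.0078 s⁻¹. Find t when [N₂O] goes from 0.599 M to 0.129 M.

196.9 s

Step 1: For first-order: t = ln([N₂O]₀/[N₂O])/k
Step 2: t = ln(0.599/0.129)/0.0078
Step 3: t = ln(4.643)/0.0078
Step 4: t = 1.535/0.0078 = 196.9 s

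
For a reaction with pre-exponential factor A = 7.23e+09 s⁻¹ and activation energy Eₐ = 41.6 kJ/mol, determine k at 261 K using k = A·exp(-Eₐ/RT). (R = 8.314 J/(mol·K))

3.41e+01 s⁻¹

Step 1: Use the Arrhenius equation: k = A × exp(-Eₐ/RT)
Step 2: Convert Eₐ to J/mol: 41.6 kJ/mol = 41600 J/mol
Step 3: Calculate the exponent: -Eₐ/(RT) = -41600/(8.314 × 261) = -19.17091
Step 4: k = 7.23e+09 × exp(-19.17091)
Step 5: k = 7.23e+09 × 4.72258e-09 = 3.4144e+01 s⁻¹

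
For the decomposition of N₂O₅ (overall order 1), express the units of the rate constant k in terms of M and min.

min⁻¹

Step 1: For overall order n, rate = k × (concentration)^n.
Step 2: Rate has units M·min⁻¹; concentration term has units M^1.
Step 3: k = rate / (concentration)^n, so units of k = M^(1-1)·min⁻¹ = min⁻¹.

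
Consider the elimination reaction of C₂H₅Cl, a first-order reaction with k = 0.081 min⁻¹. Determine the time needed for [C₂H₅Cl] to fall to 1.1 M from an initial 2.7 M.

11.09 min

Step 1: For first-order: t = ln([C₂H₅Cl]₀/[C₂H₅Cl])/k
Step 2: t = ln(2.7/1.1)/0.081
Step 3: t = ln(2.455)/0.081
Step 4: t = 0.8979/0.081 = 11.09 min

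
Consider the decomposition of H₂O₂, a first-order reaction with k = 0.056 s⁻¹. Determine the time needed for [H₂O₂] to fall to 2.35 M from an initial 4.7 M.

12.38 s

Step 1: For first-order: t = ln([H₂O₂]₀/[H₂O₂])/k
Step 2: t = ln(4.7/2.35)/0.056
Step 3: t = ln(2)/0.056
Step 4: t = 0.6931/0.056 = 12.38 s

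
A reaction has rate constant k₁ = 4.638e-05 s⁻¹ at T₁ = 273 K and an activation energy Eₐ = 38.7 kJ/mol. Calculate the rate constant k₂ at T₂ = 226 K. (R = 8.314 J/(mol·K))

1.338e-06 s⁻¹

Step 1: Use the two-temperature Arrhenius form: ln(k₂/k₁) = -Eₐ/R × (1/T₂ - 1/T₁)
Step 2: Convert Eₐ to J/mol: 38.7 kJ/mol = 38700 J/mol
Step 3: 1/T₂ - 1/T₁ = 1/226 - 1/273 = 7.617751e-04 K⁻¹
Step 4: ln(k₂/k₁) = -38700/8.314 × 7.617751e-04 = -3.54591
Step 5: k₂ = k₁ × exp(-3.54591) = 4.638e-05 × 2.88424e-02 = 1.338e-06 s⁻¹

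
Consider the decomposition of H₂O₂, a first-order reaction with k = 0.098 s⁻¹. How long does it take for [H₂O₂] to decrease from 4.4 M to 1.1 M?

14.15 s

Step 1: For first-order: t = ln([H₂O₂]₀/[H₂O₂])/k
Step 2: t = ln(4.4/1.1)/0.098
Step 3: t = ln(4)/0.098
Step 4: t = 1.386/0.098 = 14.15 s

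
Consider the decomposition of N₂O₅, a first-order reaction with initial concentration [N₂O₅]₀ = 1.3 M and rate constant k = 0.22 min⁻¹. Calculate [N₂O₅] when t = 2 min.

0.8372 M

Step 1: For a first-order reaction: [N₂O₅] = [N₂O₅]₀ × e^(-kt)
Step 2: [N₂O₅] = 1.3 × e^(-0.22 × 2)
Step 3: [N₂O₅] = 1.3 × e^(-0.44)
Step 4: [N₂O₅] = 1.3 × 0.644036 = 0.8372 M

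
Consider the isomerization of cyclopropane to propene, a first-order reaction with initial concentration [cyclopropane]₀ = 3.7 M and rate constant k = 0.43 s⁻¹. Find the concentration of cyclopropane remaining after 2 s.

1.566 M

Step 1: For a first-order reaction: [cyclopropane] = [cyclopropane]₀ × e^(-kt)
Step 2: [cyclopropane] = 3.7 × e^(-0.43 × 2)
Step 3: [cyclopropane] = 3.7 × e^(-0.86)
Step 4: [cyclopropane] = 3.7 × 0.423162 = 1.566 M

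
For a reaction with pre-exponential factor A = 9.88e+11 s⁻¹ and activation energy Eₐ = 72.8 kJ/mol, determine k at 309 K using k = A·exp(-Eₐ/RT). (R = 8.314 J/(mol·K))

4.87e-01 s⁻¹

Step 1: Use the Arrhenius equation: k = A × exp(-Eₐ/RT)
Step 2: Convert Eₐ to J/mol: 72.8 kJ/mol = 72800 J/mol
Step 3: Calculate the exponent: -Eₐ/(RT) = -72800/(8.314 × 309) = -28.33759
Step 4: k = 9.88e+11 × exp(-28.33759)
Step 5: k = 9.88e+11 × 4.93334e-13 = 4.8741e-01 s⁻¹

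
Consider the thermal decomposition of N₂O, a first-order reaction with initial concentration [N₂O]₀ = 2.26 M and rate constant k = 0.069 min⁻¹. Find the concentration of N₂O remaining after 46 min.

0.09455 M

Step 1: For a first-order reaction: [N₂O] = [N₂O]₀ × e^(-kt)
Step 2: [N₂O] = 2.26 × e^(-0.069 × 46)
Step 3: [N₂O] = 2.26 × e^(-3.174)
Step 4: [N₂O] = 2.26 × 0.0418359 = 0.09455 M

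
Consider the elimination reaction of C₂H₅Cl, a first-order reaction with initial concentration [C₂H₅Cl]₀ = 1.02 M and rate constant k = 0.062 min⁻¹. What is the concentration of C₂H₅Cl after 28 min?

0.1797 M

Step 1: For a first-order reaction: [C₂H₅Cl] = [C₂H₅Cl]₀ × e^(-kt)
Step 2: [C₂H₅Cl] = 1.02 × e^(-0.062 × 28)
Step 3: [C₂H₅Cl] = 1.02 × e^(-1.736)
Step 4: [C₂H₅Cl] = 1.02 × 0.176224 = 0.1797 M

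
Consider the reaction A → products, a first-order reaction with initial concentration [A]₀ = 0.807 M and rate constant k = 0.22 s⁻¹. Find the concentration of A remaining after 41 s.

9.762e-05 M

Step 1: For a first-order reaction: [A] = [A]₀ × e^(-kt)
Step 2: [A] = 0.807 × e^(-0.22 × 41)
Step 3: [A] = 0.807 × e^(-9.02)
Step 4: [A] = 0.807 × 0.000120966 = 9.762e-05 M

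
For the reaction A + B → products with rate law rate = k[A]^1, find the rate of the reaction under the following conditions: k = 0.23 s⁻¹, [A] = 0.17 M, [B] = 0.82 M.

0.0391 M/s

Step 1: The rate law is rate = k[A]^1
Step 2: Note that the rate does not depend on [B] (zero order in B).
Step 3: rate = 0.23 × (0.17)^1 = 0.0391 M/s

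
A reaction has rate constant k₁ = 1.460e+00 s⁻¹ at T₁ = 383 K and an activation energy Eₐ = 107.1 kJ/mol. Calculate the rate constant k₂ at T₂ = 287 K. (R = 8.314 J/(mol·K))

1.898e-05 s⁻¹

Step 1: Use the two-temperature Arrhenius form: ln(k₂/k₁) = -Eₐ/R × (1/T₂ - 1/T₁)
Step 2: Convert Eₐ to J/mol: 107.1 kJ/mol = 107100 J/mol
Step 3: 1/T₂ - 1/T₁ = 1/287 - 1/383 = 8.733545e-04 K⁻¹
Step 4: ln(k₂/k₁) = -107100/8.314 × 8.733545e-04 = -11.25045
Step 5: k₂ = k₁ × exp(-11.25045) = 1.460e+00 × 1.30014e-05 = 1.898e-05 s⁻¹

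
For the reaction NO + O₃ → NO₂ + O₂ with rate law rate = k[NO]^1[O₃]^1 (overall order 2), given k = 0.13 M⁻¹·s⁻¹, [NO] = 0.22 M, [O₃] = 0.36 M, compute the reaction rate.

0.0103 M/s

Step 1: The rate law is rate = k[NO]^1[O₃]^1, overall order = 1+1 = 2
Step 2: Substitute values: rate = 0.13 × (0.22)^1 × (0.36)^1
Step 3: rate = 0.13 × 0.22 × 0.36 = 0.010296 M/s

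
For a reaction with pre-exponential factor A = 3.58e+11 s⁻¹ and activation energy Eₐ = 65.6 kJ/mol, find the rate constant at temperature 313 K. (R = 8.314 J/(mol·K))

4.04e+00 s⁻¹

Step 1: Use the Arrhenius equation: k = A × exp(-Eₐ/RT)
Step 2: Convert Eₐ to J/mol: 65.6 kJ/mol = 65600 J/mol
Step 3: Calculate the exponent: -Eₐ/(RT) = -65600/(8.314 × 313) = -25.20864
Step 4: k = 3.58e+11 × exp(-25.20864)
Step 5: k = 3.58e+11 × 1.12727e-11 = 4.0356e+00 s⁻¹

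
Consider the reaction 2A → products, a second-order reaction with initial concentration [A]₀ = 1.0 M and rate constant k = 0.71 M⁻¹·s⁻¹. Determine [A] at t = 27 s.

0.04958 M

Step 1: For a second-order reaction: 1/[A] = 1/[A]₀ + kt
Step 2: 1/[A] = 1/1.0 + 0.71 × 27
Step 3: 1/[A] = 1 + 19.17 = 20.17
Step 4: [A] = 1/20.17 = 0.04958 M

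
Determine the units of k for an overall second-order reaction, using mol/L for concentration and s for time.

(mol/L)⁻¹·s⁻¹

Step 1: For overall order n, rate = k × (concentration)^n.
Step 2: Rate has units mol/L·s⁻¹; concentration term has units (mol/L)^2.
Step 3: k = rate / (concentration)^n, so units of k = (mol/L)^(1-2)·s⁻¹ = (mol/L)⁻¹·s⁻¹.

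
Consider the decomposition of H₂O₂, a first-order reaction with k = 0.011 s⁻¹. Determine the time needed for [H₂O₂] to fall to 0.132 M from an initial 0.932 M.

177.7 s

Step 1: For first-order: t = ln([H₂O₂]₀/[H₂O₂])/k
Step 2: t = ln(0.932/0.132)/0.011
Step 3: t = ln(7.061)/0.011
Step 4: t = 1.955/0.011 = 177.7 s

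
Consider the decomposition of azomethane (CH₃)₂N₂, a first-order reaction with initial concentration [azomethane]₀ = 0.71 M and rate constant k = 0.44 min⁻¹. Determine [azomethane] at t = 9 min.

0.01353 M

Step 1: For a first-order reaction: [azomethane] = [azomethane]₀ × e^(-kt)
Step 2: [azomethane] = 0.71 × e^(-0.44 × 9)
Step 3: [azomethane] = 0.71 × e^(-3.96)
Step 4: [azomethane] = 0.71 × 0.0190631 = 0.01353 M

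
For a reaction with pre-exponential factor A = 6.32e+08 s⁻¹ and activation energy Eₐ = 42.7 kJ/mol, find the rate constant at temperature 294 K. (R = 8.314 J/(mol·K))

1.64e+01 s⁻¹

Step 1: Use the Arrhenius equation: k = A × exp(-Eₐ/RT)
Step 2: Convert Eₐ to J/mol: 42.7 kJ/mol = 42700 J/mol
Step 3: Calculate the exponent: -Eₐ/(RT) = -42700/(8.314 × 294) = -17.46910
Step 4: k = 6.32e+08 × exp(-17.46910)
Step 5: k = 6.32e+08 × 2.58980e-08 = 1.6368e+01 s⁻¹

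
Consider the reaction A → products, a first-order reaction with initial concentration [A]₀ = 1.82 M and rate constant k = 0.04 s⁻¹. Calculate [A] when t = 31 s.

0.5267 M

Step 1: For a first-order reaction: [A] = [A]₀ × e^(-kt)
Step 2: [A] = 1.82 × e^(-0.04 × 31)
Step 3: [A] = 1.82 × e^(-1.24)
Step 4: [A] = 1.82 × 0.289384 = 0.5267 M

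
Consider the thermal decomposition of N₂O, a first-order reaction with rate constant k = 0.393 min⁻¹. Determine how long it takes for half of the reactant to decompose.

1.764 min

Step 1: For a first-order reaction, t₁/₂ = ln(2)/k
Step 2: t₁/₂ = ln(2)/0.393
Step 3: t₁/₂ = 0.6931/0.393 = 1.764 min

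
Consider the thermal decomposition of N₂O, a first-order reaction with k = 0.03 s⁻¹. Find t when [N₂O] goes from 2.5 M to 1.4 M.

19.33 s

Step 1: For first-order: t = ln([N₂O]₀/[N₂O])/k
Step 2: t = ln(2.5/1.4)/0.03
Step 3: t = ln(1.786)/0.03
Step 4: t = 0.5798/0.03 = 19.33 s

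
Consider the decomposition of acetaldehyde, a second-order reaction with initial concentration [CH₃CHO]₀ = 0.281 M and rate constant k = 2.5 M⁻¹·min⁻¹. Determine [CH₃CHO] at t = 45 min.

0.008616 M

Step 1: For a second-order reaction: 1/[CH₃CHO] = 1/[CH₃CHO]₀ + kt
Step 2: 1/[CH₃CHO] = 1/0.281 + 2.5 × 45
Step 3: 1/[CH₃CHO] = 3.559 + 112.5 = 116.1
Step 4: [CH₃CHO] = 1/116.1 = 0.008616 M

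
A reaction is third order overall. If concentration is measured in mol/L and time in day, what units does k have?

(mol/L)⁻²·day⁻¹

Step 1: For overall order n, rate = k × (concentration)^n.
Step 2: Rate has units mol/L·day⁻¹; concentration term has units (mol/L)^3.
Step 3: k = rate / (concentration)^n, so units of k = (mol/L)^(1-3)·day⁻¹ = (mol/L)⁻²·day⁻¹.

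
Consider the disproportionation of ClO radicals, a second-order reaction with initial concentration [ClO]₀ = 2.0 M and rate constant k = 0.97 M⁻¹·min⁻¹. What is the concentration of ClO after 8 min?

0.1211 M

Step 1: For a second-order reaction: 1/[ClO] = 1/[ClO]₀ + kt
Step 2: 1/[ClO] = 1/2.0 + 0.97 × 8
Step 3: 1/[ClO] = 0.5 + 7.76 = 8.26
Step 4: [ClO] = 1/8.26 = 0.1211 M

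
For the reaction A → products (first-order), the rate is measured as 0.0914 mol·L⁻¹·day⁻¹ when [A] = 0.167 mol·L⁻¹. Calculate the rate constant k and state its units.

0.5473 day⁻¹

Step 1: rate = k[A]^1, so k = rate / [A]^1.
Step 2: k = 0.0914 / (0.167)^1 = 0.0914 / 0.167.
Step 3: k = 0.5473 day⁻¹.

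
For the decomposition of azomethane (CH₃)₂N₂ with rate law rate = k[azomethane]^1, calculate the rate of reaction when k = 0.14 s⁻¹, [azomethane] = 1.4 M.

0.196 M/s

Step 1: Identify the rate law: rate = k[azomethane]^1
Step 2: Substitute values: rate = 0.14 × (1.4)^1
Step 3: Calculate: rate = 0.14 × 1.4 = 0.196 M/s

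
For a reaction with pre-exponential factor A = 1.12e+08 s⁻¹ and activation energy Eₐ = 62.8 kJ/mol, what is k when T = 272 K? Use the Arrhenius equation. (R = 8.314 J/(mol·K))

9.74e-05 s⁻¹

Step 1: Use the Arrhenius equation: k = A × exp(-Eₐ/RT)
Step 2: Convert Eₐ to J/mol: 62.8 kJ/mol = 62800 J/mol
Step 3: Calculate the exponent: -Eₐ/(RT) = -62800/(8.314 × 272) = -27.77031
Step 4: k = 1.12e+08 × exp(-27.77031)
Step 5: k = 1.12e+08 × 8.69977e-13 = 9.7437e-05 s⁻¹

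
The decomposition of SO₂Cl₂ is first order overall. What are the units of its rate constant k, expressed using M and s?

s⁻¹

Step 1: For overall order n, rate = k × (concentration)^n.
Step 2: Rate has units M·s⁻¹; concentration term has units M^1.
Step 3: k = rate / (concentration)^n, so units of k = M^(1-1)·s⁻¹ = s⁻¹.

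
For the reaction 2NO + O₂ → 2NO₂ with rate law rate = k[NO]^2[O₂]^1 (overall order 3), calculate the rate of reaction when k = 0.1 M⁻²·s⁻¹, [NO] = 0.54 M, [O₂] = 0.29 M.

0.008456 M/s

Step 1: The rate law is rate = k[NO]^2[O₂]^1, overall order = 2+1 = 3
Step 2: Substitute values: rate = 0.1 × (0.54)^2 × (0.29)^1
Step 3: rate = 0.1 × 0.2916 × 0.29 = 0.0084564 M/s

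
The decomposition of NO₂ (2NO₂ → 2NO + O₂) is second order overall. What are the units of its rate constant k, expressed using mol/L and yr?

(mol/L)⁻¹·yr⁻¹

Step 1: For overall order n, rate = k × (concentration)^n.
Step 2: Rate has units mol/L·yr⁻¹; concentration term has units (mol/L)^2.
Step 3: k = rate / (concentration)^n, so units of k = (mol/L)^(1-2)·yr⁻¹ = (mol/L)⁻¹·yr⁻¹.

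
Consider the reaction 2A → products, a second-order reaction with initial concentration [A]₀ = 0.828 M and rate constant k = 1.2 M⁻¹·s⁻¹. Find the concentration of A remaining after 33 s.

0.02451 M

Step 1: For a second-order reaction: 1/[A] = 1/[A]₀ + kt
Step 2: 1/[A] = 1/0.828 + 1.2 × 33
Step 3: 1/[A] = 1.208 + 39.6 = 40.81
Step 4: [A] = 1/40.81 = 0.02451 M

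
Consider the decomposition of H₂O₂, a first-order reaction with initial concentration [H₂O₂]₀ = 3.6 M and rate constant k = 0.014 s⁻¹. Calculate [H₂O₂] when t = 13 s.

3.001 M

Step 1: For a first-order reaction: [H₂O₂] = [H₂O₂]₀ × e^(-kt)
Step 2: [H₂O₂] = 3.6 × e^(-0.014 × 13)
Step 3: [H₂O₂] = 3.6 × e^(-0.182)
Step 4: [H₂O₂] = 3.6 × 0.833601 = 3.001 M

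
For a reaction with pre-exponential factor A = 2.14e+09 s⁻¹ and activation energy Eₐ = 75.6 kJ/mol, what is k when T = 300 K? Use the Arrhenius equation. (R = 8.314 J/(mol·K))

1.47e-04 s⁻¹

Step 1: Use the Arrhenius equation: k = A × exp(-Eₐ/RT)
Step 2: Convert Eₐ to J/mol: 75.6 kJ/mol = 75600 J/mol
Step 3: Calculate the exponent: -Eₐ/(RT) = -75600/(8.314 × 300) = -30.31032
Step 4: k = 2.14e+09 × exp(-30.31032)
Step 5: k = 2.14e+09 × 6.86112e-14 = 1.4683e-04 s⁻¹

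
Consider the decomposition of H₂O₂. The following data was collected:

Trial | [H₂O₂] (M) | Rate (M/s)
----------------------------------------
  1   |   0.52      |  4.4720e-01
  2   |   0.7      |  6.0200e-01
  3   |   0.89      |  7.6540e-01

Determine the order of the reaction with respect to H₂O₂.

first order (1)

Step 1: Compare trials to find order n where rate₂/rate₁ = ([H₂O₂]₂/[H₂O₂]₁)^n
Step 2: rate₂/rate₁ = 6.0200e-01/4.4720e-01 = 1.346
Step 3: [H₂O₂]₂/[H₂O₂]₁ = 0.7/0.52 = 1.346
Step 4: n = ln(1.346)/ln(1.346) = 1.00 ≈ 1
Step 5: The reaction is first order in H₂O₂.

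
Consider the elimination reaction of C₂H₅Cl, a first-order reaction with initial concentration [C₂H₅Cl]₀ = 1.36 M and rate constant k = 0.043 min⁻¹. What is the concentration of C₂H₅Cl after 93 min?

0.02493 M

Step 1: For a first-order reaction: [C₂H₅Cl] = [C₂H₅Cl]₀ × e^(-kt)
Step 2: [C₂H₅Cl] = 1.36 × e^(-0.043 × 93)
Step 3: [C₂H₅Cl] = 1.36 × e^(-3.999)
Step 4: [C₂H₅Cl] = 1.36 × 0.018334 = 0.02493 M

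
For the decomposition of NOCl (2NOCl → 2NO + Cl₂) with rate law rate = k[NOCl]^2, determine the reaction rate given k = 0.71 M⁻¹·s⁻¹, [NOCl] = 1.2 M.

1.022 M/s

Step 1: Identify the rate law: rate = k[NOCl]^2
Step 2: Substitute values: rate = 0.71 × (1.2)^2
Step 3: Calculate: rate = 0.71 × 1.44 = 1.0224 M/s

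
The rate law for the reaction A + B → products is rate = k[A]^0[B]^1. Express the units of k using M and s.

s⁻¹

Step 1: Overall order = 0 + 1 = 1.
Step 2: rate has units M·s⁻¹; [A]^0[B]^1 has units M^1.
Step 3: k = rate/([A]^0[B]^1), so units of k = M^(1-1)·s⁻¹ = s⁻¹.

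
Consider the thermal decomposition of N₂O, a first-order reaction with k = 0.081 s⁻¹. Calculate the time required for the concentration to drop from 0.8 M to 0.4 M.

8.557 s

Step 1: For first-order: t = ln([N₂O]₀/[N₂O])/k
Step 2: t = ln(0.8/0.4)/0.081
Step 3: t = ln(2)/0.081
Step 4: t = 0.6931/0.081 = 8.557 s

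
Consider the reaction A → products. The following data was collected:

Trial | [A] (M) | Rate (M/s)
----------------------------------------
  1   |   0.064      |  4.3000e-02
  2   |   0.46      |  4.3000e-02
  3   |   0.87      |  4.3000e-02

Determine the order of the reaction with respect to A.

zeroth order (0)

Step 1: Compare trials - when concentration changes, rate stays constant.
Step 2: rate₂/rate₁ = 4.3000e-02/4.3000e-02 = 1
Step 3: [A]₂/[A]₁ = 0.46/0.064 = 7.188
Step 4: Since rate ratio ≈ (conc ratio)^0, the reaction is zeroth order.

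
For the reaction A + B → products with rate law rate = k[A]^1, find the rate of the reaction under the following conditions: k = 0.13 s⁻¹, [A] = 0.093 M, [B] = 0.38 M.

0.01209 M/s

Step 1: The rate law is rate = k[A]^1
Step 2: Note that the rate does not depend on [B] (zero order in B).
Step 3: rate = 0.13 × (0.093)^1 = 0.01209 M/s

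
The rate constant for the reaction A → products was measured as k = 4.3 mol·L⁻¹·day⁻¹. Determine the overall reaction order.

zeroth order (0)

Step 1: The units of k for an nth-order reaction are (concentration)^(1-n)·(time)⁻¹.
Step 2: Here k has units mol·L⁻¹·day⁻¹, so the concentration exponent is 1.
Step 3: 1 - n = 1 ⇒ n = 0. The reaction is zeroth order.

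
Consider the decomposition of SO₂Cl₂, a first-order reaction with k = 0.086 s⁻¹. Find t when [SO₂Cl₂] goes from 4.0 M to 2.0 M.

8.06 s

Step 1: For first-order: t = ln([SO₂Cl₂]₀/[SO₂Cl₂])/k
Step 2: t = ln(4.0/2.0)/0.086
Step 3: t = ln(2)/0.086
Step 4: t = 0.6931/0.086 = 8.06 s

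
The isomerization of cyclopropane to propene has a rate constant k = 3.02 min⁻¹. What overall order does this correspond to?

first order (1)

Step 1: The units of k for an nth-order reaction are (concentration)^(1-n)·(time)⁻¹.
Step 2: Here k has units min⁻¹, so the concentration exponent is 0.
Step 3: 1 - n = 0 ⇒ n = 1. The reaction is first order.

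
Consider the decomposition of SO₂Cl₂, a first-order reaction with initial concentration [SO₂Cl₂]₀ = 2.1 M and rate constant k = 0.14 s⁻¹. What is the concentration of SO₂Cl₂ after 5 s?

1.043 M

Step 1: For a first-order reaction: [SO₂Cl₂] = [SO₂Cl₂]₀ × e^(-kt)
Step 2: [SO₂Cl₂] = 2.1 × e^(-0.14 × 5)
Step 3: [SO₂Cl₂] = 2.1 × e^(-0.7)
Step 4: [SO₂Cl₂] = 2.1 × 0.496585 = 1.043 M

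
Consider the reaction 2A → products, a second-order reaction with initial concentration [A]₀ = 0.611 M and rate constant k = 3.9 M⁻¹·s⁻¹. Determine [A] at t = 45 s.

0.005645 M

Step 1: For a second-order reaction: 1/[A] = 1/[A]₀ + kt
Step 2: 1/[A] = 1/0.611 + 3.9 × 45
Step 3: 1/[A] = 1.637 + 175.5 = 177.1
Step 4: [A] = 1/177.1 = 0.005645 M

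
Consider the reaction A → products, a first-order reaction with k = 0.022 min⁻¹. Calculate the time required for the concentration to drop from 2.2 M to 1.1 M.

31.51 min

Step 1: For first-order: t = ln([A]₀/[A])/k
Step 2: t = ln(2.2/1.1)/0.022
Step 3: t = ln(2)/0.022
Step 4: t = 0.6931/0.022 = 31.51 min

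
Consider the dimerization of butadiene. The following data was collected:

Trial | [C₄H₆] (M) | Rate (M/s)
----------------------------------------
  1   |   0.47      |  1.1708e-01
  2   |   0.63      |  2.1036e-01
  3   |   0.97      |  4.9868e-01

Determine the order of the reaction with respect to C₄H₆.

second order (2)

Step 1: Compare trials to find order n where rate₂/rate₁ = ([C₄H₆]₂/[C₄H₆]₁)^n
Step 2: rate₂/rate₁ = 2.1036e-01/1.1708e-01 = 1.797
Step 3: [C₄H₆]₂/[C₄H₆]₁ = 0.63/0.47 = 1.34
Step 4: n = ln(1.797)/ln(1.34) = 2.00 ≈ 2
Step 5: The reaction is second order in C₄H₆.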